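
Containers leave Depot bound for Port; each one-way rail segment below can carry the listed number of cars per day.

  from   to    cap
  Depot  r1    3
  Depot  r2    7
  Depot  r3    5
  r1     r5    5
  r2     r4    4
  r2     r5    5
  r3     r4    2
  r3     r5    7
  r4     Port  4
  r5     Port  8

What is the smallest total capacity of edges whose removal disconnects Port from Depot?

12

Augment Depot→r1→r5→Port: bottleneck 3, flow now 3.
Augment Depot→r2→r4→Port: bottleneck 4, flow now 7.
Augment Depot→r2→r5→Port: bottleneck 3, flow now 10.
Augment Depot→r3→r5→Port: bottleneck 2, flow now 12.
No augmenting path remains; maximum flow = 12.
By max-flow min-cut, the minimum cut capacity equals the max flow.
In the residual graph, reachable from Depot: {Depot, r1, r2, r3, r4, r5}.
Min-cut edges: r4→Port (4), r5→Port (8); capacity 4 + 8 = 12.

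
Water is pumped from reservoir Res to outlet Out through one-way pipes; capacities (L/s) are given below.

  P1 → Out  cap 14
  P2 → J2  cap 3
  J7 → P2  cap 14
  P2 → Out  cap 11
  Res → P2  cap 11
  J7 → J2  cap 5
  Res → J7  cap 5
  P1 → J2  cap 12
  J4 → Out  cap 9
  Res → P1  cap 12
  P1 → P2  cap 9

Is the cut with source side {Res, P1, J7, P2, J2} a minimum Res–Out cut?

No — its capacity is 25, but the minimum cut has capacity 23.

Given cut capacity: 14 + 11 = 25.
Augment Res→P1→Out: bottleneck 12, flow now 12.
Augment Res→P2→Out: bottleneck 11, flow now 23.
No augmenting path remains; maximum flow = 23.
In the residual graph, reachable from Res: {Res, J7, P2, J2}.
Min-cut edges: Res→P1 (12), P2→Out (11); capacity 12 + 11 = 23.
Cut capacity 25 exceeds the max flow 23, so it is not minimum.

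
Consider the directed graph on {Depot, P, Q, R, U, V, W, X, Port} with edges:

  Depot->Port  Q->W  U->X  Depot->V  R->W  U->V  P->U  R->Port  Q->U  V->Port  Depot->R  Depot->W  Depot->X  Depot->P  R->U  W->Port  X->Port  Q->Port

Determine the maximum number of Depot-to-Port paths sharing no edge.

Assign every edge capacity 1; by Menger, the answer equals the max flow.
Path Depot→Port (+1); total 1.
Path Depot→R→Port (+1); total 2.
Path Depot→V→Port (+1); total 3.
Path Depot→W→Port (+1); total 4.
Path Depot→X→Port (+1); total 5.
No residual Depot→Port path; max flow = 5.
Certifying cut of size 5: {Depot→Port, Depot→R, Depot→W, V→Port, X→Port}.

5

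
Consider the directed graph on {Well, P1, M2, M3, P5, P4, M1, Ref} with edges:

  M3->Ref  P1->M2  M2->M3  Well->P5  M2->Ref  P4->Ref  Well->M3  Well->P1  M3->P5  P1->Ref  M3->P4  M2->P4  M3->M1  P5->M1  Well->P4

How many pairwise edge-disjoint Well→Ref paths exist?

3

Assign every edge capacity 1; by Menger, the answer equals the max flow.
Path Well→P1→Ref (+1); total 1.
Path Well→M3→Ref (+1); total 2.
Path Well→P4→Ref (+1); total 3.
No residual Well→Ref path; max flow = 3.
Certifying cut of size 3: {Well→M3, Well→P1, Well→P4}.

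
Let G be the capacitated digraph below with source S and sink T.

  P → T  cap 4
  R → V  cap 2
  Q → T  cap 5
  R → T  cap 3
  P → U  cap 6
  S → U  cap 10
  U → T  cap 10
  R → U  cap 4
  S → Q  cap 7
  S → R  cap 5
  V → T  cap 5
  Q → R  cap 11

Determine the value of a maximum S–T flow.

Augment S→Q→T: bottleneck 5, flow now 5.
Augment S→R→T: bottleneck 3, flow now 8.
Augment S→U→T: bottleneck 10, flow now 18.
Augment S→R→V→T: bottleneck 2, flow now 20.
No augmenting path remains; maximum flow = 20.
In the residual graph, reachable from S: {S, Q, R, U}.
Min-cut edges: Q→T (5), R→V (2), R→T (3), U→T (10); capacity 5 + 2 + 3 + 10 = 20.
This cut is saturated, so no flow can exceed 20.

20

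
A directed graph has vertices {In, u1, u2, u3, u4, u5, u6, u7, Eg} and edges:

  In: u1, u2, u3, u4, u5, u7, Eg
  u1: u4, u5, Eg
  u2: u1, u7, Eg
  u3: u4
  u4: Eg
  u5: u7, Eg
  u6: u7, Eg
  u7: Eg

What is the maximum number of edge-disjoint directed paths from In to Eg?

Assign every edge capacity 1; by Menger, the answer equals the max flow.
Path In→Eg (+1); total 1.
Path In→u1→Eg (+1); total 2.
Path In→u2→Eg (+1); total 3.
Path In→u4→Eg (+1); total 4.
Path In→u5→Eg (+1); total 5.
Path In→u7→Eg (+1); total 6.
No residual In→Eg path; max flow = 6.
Certifying cut of size 6: {In→Eg, In→u1, In→u2, In→u5, In→u7, u4→Eg}.

6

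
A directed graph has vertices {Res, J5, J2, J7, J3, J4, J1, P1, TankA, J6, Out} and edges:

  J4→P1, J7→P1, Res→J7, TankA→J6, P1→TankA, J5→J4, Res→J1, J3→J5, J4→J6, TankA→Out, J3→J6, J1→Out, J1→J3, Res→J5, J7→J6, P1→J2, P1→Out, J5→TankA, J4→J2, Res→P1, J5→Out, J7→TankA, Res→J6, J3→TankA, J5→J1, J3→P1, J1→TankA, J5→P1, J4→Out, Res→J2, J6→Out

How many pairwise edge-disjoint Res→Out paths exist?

5

Assign every edge capacity 1; by Menger, the answer equals the max flow.
Path Res→J5→Out (+1); total 1.
Path Res→J1→Out (+1); total 2.
Path Res→P1→Out (+1); total 3.
Path Res→J6→Out (+1); total 4.
Path Res→J7→TankA→Out (+1); total 5.
No residual Res→Out path; max flow = 5.
Certifying cut of size 5: {Res→J1, Res→J5, Res→J6, Res→J7, Res→P1}.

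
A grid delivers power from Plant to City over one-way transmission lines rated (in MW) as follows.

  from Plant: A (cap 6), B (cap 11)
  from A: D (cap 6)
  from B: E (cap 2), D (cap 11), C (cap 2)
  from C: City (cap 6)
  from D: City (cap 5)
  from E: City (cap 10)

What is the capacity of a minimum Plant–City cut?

9

Augment Plant→A→D→City: bottleneck 5, flow now 5.
Augment Plant→B→C→City: bottleneck 2, flow now 7.
Augment Plant→B→E→City: bottleneck 2, flow now 9.
No augmenting path remains; maximum flow = 9.
By max-flow min-cut, the minimum cut capacity equals the max flow.
In the residual graph, reachable from Plant: {Plant, A, B, D}.
Min-cut edges: B→C (2), B→E (2), D→City (5); capacity 2 + 2 + 5 = 9.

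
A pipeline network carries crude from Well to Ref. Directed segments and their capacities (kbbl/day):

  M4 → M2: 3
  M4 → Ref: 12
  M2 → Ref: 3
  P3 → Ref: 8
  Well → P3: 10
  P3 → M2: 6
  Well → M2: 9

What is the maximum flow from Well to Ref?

11

Augment Well→P3→Ref: bottleneck 8, flow now 8.
Augment Well→M2→Ref: bottleneck 3, flow now 11.
No augmenting path remains; maximum flow = 11.
In the residual graph, reachable from Well: {Well, P3, M2}.
Min-cut edges: P3→Ref (8), M2→Ref (3); capacity 8 + 3 = 11.
This cut is saturated, so no flow can exceed 11.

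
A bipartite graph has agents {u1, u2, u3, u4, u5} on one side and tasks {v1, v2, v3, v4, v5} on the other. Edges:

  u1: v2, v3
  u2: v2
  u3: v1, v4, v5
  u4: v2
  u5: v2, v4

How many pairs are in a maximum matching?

4

Unit-capacity flow: source→left, listed edges, right→sink; max matching = max flow.
Augmenting path u1→v2 (+1); matched 1.
Augmenting path u3→v1 (+1); matched 2.
Augmenting path u5→v4 (+1); matched 3.
Augmenting path u2→v2→u1→v3 (+1); matched 4.
No augmenting path remains; maximum matching = 4.
König certificate: {u1, u3, u5, v2} is a vertex cover of size 4 (every listed pair touches it), so no matching can be larger.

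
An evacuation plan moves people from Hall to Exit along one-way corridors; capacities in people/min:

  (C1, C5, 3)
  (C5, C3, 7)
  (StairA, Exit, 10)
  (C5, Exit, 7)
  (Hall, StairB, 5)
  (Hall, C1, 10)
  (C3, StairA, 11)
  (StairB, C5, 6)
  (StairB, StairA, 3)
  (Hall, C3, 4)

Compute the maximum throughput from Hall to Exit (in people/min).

12

Augment Hall→C3→StairA→Exit: bottleneck 4, flow now 4.
Augment Hall→C1→C5→Exit: bottleneck 3, flow now 7.
Augment Hall→StairB→StairA→Exit: bottleneck 3, flow now 10.
Augment Hall→StairB→C5→Exit: bottleneck 2, flow now 12.
No augmenting path remains; maximum flow = 12.
In the residual graph, reachable from Hall: {Hall, C1}.
Min-cut edges: Hall→C3 (4), Hall→StairB (5), C1→C5 (3); capacity 4 + 5 + 3 = 12.
This cut is saturated, so no flow can exceed 12.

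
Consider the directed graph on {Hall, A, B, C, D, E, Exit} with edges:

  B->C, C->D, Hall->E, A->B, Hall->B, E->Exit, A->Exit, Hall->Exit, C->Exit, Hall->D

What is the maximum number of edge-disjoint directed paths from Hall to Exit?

Assign every edge capacity 1; by Menger, the answer equals the max flow.
Path Hall→Exit (+1); total 1.
Path Hall→E→Exit (+1); total 2.
Path Hall→B→C→Exit (+1); total 3.
No residual Hall→Exit path; max flow = 3.
Certifying cut of size 3: {Hall→B, Hall→E, Hall→Exit}.

3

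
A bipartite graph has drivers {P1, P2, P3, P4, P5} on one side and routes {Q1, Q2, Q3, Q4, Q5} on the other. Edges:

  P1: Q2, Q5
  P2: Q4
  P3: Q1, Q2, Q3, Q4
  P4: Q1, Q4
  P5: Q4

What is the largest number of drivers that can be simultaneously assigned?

Unit-capacity flow: source→left, listed edges, right→sink; max matching = max flow.
Augmenting path P1→Q2 (+1); matched 1.
Augmenting path P2→Q4 (+1); matched 2.
Augmenting path P3→Q1 (+1); matched 3.
Augmenting path P4→Q1→P3→Q3 (+1); matched 4.
No augmenting path remains; maximum matching = 4.
König certificate: {P1, P3, P4, Q4} is a vertex cover of size 4 (every listed pair touches it), so no matching can be larger.

4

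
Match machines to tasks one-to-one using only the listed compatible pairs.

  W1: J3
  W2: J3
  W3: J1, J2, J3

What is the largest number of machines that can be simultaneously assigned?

2

Unit-capacity flow: source→left, listed edges, right→sink; max matching = max flow.
Augmenting path W1→J3 (+1); matched 1.
Augmenting path W3→J1 (+1); matched 2.
No augmenting path remains; maximum matching = 2.
König certificate: {W3, J3} is a vertex cover of size 2 (every listed pair touches it), so no matching can be larger.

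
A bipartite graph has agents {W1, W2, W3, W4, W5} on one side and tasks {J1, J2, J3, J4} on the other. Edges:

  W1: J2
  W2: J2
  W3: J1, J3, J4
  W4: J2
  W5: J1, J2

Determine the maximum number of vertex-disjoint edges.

3

Unit-capacity flow: source→left, listed edges, right→sink; max matching = max flow.
Augmenting path W1→J2 (+1); matched 1.
Augmenting path W3→J1 (+1); matched 2.
Augmenting path W5→J1→W3→J3 (+1); matched 3.
No augmenting path remains; maximum matching = 3.
König certificate: {W3, W5, J2} is a vertex cover of size 3 (every listed pair touches it), so no matching can be larger.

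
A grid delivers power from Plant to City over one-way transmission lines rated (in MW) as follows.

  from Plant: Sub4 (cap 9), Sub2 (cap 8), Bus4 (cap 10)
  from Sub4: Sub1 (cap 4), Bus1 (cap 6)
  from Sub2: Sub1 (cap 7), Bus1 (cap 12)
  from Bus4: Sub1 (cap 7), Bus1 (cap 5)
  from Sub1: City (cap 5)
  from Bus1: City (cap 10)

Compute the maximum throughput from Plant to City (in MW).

15

Augment Plant→Sub4→Sub1→City: bottleneck 4, flow now 4.
Augment Plant→Sub4→Bus1→City: bottleneck 5, flow now 9.
Augment Plant→Sub2→Sub1→City: bottleneck 1, flow now 10.
Augment Plant→Sub2→Bus1→City: bottleneck 5, flow now 15.
No augmenting path remains; maximum flow = 15.
In the residual graph, reachable from Plant: {Plant, Sub4, Sub2, Bus4, Sub1, Bus1}.
Min-cut edges: Sub1→City (5), Bus1→City (10); capacity 5 + 10 = 15.
This cut is saturated, so no flow can exceed 15.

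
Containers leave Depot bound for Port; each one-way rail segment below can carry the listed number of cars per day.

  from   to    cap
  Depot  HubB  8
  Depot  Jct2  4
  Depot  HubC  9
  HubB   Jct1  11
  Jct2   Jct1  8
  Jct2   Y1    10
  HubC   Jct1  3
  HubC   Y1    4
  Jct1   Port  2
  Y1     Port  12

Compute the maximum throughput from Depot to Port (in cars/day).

Augment Depot→HubB→Jct1→Port: bottleneck 2, flow now 2.
Augment Depot→Jct2→Y1→Port: bottleneck 4, flow now 6.
Augment Depot→HubC→Y1→Port: bottleneck 4, flow now 10.
No augmenting path remains; maximum flow = 10.
In the residual graph, reachable from Depot: {Depot, HubB, HubC, Jct1}.
Min-cut edges: Depot→Jct2 (4), HubC→Y1 (4), Jct1→Port (2); capacity 4 + 4 + 2 = 10.
This cut is saturated, so no flow can exceed 10.

10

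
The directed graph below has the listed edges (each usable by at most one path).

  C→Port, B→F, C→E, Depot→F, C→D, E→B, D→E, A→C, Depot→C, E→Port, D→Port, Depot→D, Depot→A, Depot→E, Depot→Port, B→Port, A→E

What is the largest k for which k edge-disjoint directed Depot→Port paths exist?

Assign every edge capacity 1; by Menger, the answer equals the max flow.
Path Depot→Port (+1); total 1.
Path Depot→C→Port (+1); total 2.
Path Depot→D→Port (+1); total 3.
Path Depot→E→Port (+1); total 4.
Path Depot→A→E→B→Port (+1); total 5.
No residual Depot→Port path; max flow = 5.
Certifying cut of size 5: {Depot→A, Depot→C, Depot→D, Depot→E, Depot→Port}.

5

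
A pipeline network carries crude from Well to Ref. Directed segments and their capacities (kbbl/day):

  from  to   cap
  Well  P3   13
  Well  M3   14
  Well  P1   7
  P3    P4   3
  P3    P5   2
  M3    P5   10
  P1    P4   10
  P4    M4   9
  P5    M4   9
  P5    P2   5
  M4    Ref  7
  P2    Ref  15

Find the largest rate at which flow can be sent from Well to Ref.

12

Augment Well→P3→P4→M4→Ref: bottleneck 3, flow now 3.
Augment Well→P3→P5→M4→Ref: bottleneck 2, flow now 5.
Augment Well→M3→P5→M4→Ref: bottleneck 2, flow now 7.
Augment Well→M3→P5→P2→Ref: bottleneck 5, flow now 12.
No augmenting path remains; maximum flow = 12.
In the residual graph, reachable from Well: {Well, P3, M3, P1, P4, P5, M4}.
Min-cut edges: P5→P2 (5), M4→Ref (7); capacity 5 + 7 = 12.
This cut is saturated, so no flow can exceed 12.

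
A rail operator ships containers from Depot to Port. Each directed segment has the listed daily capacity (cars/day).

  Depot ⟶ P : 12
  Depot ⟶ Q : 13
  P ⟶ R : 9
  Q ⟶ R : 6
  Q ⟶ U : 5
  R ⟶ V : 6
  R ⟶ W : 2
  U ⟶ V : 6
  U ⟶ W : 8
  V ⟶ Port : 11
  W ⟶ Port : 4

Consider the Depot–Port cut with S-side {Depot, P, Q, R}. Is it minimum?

Given cut capacity: 5 + 6 + 2 = 13.
Augment Depot→P→R→V→Port: bottleneck 6, flow now 6.
Augment Depot→P→R→W→Port: bottleneck 2, flow now 8.
Augment Depot→Q→U→V→Port: bottleneck 5, flow now 13.
No augmenting path remains; maximum flow = 13.
Cut capacity 13 equals the max flow, so it is a minimum cut.

Yes — it is a minimum cut (capacity 13).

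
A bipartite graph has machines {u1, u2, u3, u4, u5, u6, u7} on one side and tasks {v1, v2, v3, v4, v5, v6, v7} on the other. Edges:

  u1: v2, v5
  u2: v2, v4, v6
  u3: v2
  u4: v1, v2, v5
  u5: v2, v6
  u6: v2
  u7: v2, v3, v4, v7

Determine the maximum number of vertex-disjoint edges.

6

Unit-capacity flow: source→left, listed edges, right→sink; max matching = max flow.
Augmenting path u1→v2 (+1); matched 1.
Augmenting path u2→v4 (+1); matched 2.
Augmenting path u4→v1 (+1); matched 3.
Augmenting path u5→v6 (+1); matched 4.
Augmenting path u7→v3 (+1); matched 5.
Augmenting path u3→v2→u1→v5 (+1); matched 6.
No augmenting path remains; maximum matching = 6.
König certificate: {u1, u2, u4, u5, u7, v2} is a vertex cover of size 6 (every listed pair touches it), so no matching can be larger.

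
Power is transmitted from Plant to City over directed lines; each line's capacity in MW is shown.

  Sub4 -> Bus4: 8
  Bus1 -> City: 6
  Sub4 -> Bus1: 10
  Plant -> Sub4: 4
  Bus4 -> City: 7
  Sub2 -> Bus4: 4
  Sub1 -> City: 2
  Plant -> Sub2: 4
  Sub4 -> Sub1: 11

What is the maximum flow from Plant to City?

8

Augment Plant→Sub2→Bus4→City: bottleneck 4, flow now 4.
Augment Plant→Sub4→Sub1→City: bottleneck 2, flow now 6.
Augment Plant→Sub4→Bus1→City: bottleneck 2, flow now 8.
No augmenting path remains; maximum flow = 8.
In the residual graph, reachable from Plant: {Plant}.
Min-cut edges: Plant→Sub2 (4), Plant→Sub4 (4); capacity 4 + 4 = 8.
This cut is saturated, so no flow can exceed 8.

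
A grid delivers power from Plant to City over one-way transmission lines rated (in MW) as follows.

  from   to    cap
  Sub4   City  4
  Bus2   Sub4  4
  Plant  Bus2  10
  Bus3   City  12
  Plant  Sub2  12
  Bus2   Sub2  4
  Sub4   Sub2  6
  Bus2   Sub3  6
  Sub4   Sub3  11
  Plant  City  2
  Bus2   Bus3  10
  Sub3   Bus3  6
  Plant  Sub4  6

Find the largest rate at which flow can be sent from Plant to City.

Augment Plant→City: bottleneck 2, flow now 2.
Augment Plant→Sub4→City: bottleneck 4, flow now 6.
Augment Plant→Bus2→Bus3→City: bottleneck 10, flow now 16.
Augment Plant→Sub4→Sub3→Bus3→City: bottleneck 2, flow now 18.
No augmenting path remains; maximum flow = 18.
In the residual graph, reachable from Plant: {Plant, Sub2}.
Min-cut edges: Plant→Bus2 (10), Plant→Sub4 (6), Plant→City (2); capacity 10 + 6 + 2 = 18.
This cut is saturated, so no flow can exceed 18.

18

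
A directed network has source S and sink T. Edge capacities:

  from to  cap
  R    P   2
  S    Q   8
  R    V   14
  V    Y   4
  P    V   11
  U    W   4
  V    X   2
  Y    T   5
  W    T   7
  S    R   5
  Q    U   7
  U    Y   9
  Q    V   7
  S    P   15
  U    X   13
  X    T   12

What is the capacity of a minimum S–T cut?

Augment S→P→V→X→T: bottleneck 2, flow now 2.
Augment S→P→V→Y→T: bottleneck 4, flow now 6.
Augment S→Q→U→W→T: bottleneck 4, flow now 10.
Augment S→Q→U→X→T: bottleneck 3, flow now 13.
No augmenting path remains; maximum flow = 13.
By max-flow min-cut, the minimum cut capacity equals the max flow.
In the residual graph, reachable from S: {S, P, Q, R, V}.
Min-cut edges: Q→U (7), V→X (2), V→Y (4); capacity 7 + 2 + 4 = 13.

13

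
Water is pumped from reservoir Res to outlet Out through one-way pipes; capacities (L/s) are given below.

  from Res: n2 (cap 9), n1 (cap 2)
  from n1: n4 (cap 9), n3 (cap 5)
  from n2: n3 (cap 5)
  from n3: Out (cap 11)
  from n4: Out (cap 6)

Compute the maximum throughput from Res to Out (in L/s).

Augment Res→n1→n3→Out: bottleneck 2, flow now 2.
Augment Res→n2→n3→Out: bottleneck 5, flow now 7.
No augmenting path remains; maximum flow = 7.
In the residual graph, reachable from Res: {Res, n2}.
Min-cut edges: Res→n1 (2), n2→n3 (5); capacity 2 + 5 = 7.
This cut is saturated, so no flow can exceed 7.

7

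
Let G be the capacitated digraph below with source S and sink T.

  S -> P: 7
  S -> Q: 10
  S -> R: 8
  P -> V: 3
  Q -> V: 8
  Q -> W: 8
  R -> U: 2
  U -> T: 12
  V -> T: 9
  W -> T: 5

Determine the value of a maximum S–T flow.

15

Augment S→P→V→T: bottleneck 3, flow now 3.
Augment S→Q→V→T: bottleneck 6, flow now 9.
Augment S→Q→W→T: bottleneck 4, flow now 13.
Augment S→R→U→T: bottleneck 2, flow now 15.
No augmenting path remains; maximum flow = 15.
In the residual graph, reachable from S: {S, P, R}.
Min-cut edges: S→Q (10), P→V (3), R→U (2); capacity 10 + 3 + 2 = 15.
This cut is saturated, so no flow can exceed 15.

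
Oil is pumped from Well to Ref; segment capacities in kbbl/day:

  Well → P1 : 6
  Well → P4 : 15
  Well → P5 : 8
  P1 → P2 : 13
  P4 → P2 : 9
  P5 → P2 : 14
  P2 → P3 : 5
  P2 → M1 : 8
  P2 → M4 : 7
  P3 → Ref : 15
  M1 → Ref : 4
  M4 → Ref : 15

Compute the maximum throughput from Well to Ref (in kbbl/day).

Augment Well→P1→P2→P3→Ref: bottleneck 5, flow now 5.
Augment Well→P1→P2→M1→Ref: bottleneck 1, flow now 6.
Augment Well→P4→P2→M1→Ref: bottleneck 3, flow now 9.
Augment Well→P4→P2→M4→Ref: bottleneck 6, flow now 15.
Augment Well→P5→P2→M4→Ref: bottleneck 1, flow now 16.
No augmenting path remains; maximum flow = 16.
In the residual graph, reachable from Well: {Well, P1, P4, P5, P2, M1}.
Min-cut edges: P2→P3 (5), P2→M4 (7), M1→Ref (4); capacity 5 + 7 + 4 = 16.
This cut is saturated, so no flow can exceed 16.

16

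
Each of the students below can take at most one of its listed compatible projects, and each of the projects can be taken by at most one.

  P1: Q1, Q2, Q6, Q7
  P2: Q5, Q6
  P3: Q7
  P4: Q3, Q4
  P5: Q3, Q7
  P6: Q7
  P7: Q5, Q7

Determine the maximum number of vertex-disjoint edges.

6

Unit-capacity flow: source→left, listed edges, right→sink; max matching = max flow.
Augmenting path P1→Q1 (+1); matched 1.
Augmenting path P2→Q5 (+1); matched 2.
Augmenting path P3→Q7 (+1); matched 3.
Augmenting path P4→Q3 (+1); matched 4.
Augmenting path P5→Q3→P4→Q4 (+1); matched 5.
Augmenting path P7→Q5→P2→Q6 (+1); matched 6.
No augmenting path remains; maximum matching = 6.
König certificate: {P1, P2, P4, P5, P7, Q7} is a vertex cover of size 6 (every listed pair touches it), so no matching can be larger.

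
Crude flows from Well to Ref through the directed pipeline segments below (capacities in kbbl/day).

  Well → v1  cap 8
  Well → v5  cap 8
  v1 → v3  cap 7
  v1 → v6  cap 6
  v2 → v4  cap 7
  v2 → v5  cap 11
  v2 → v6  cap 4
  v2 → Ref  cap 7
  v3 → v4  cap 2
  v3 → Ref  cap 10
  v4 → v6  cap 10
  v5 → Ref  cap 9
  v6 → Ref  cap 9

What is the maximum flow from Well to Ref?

Augment Well→v5→Ref: bottleneck 8, flow now 8.
Augment Well→v1→v3→Ref: bottleneck 7, flow now 15.
Augment Well→v1→v6→Ref: bottleneck 1, flow now 16.
No augmenting path remains; maximum flow = 16.
In the residual graph, reachable from Well: {Well}.
Min-cut edges: Well→v1 (8), Well→v5 (8); capacity 8 + 8 = 16.
This cut is saturated, so no flow can exceed 16.

16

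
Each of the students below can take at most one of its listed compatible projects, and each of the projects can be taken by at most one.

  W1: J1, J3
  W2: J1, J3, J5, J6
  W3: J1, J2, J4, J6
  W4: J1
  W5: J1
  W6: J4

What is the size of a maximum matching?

5

Unit-capacity flow: source→left, listed edges, right→sink; max matching = max flow.
Augmenting path W1→J1 (+1); matched 1.
Augmenting path W2→J3 (+1); matched 2.
Augmenting path W3→J2 (+1); matched 3.
Augmenting path W6→J4 (+1); matched 4.
Augmenting path W4→J1→W1→J3→W2→J5 (+1); matched 5.
No augmenting path remains; maximum matching = 5.
König certificate: {W1, W2, W3, W6, J1} is a vertex cover of size 5 (every listed pair touches it), so no matching can be larger.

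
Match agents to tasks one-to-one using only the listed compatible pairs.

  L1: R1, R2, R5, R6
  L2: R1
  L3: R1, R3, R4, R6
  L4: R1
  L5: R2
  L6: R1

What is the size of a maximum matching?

4

Unit-capacity flow: source→left, listed edges, right→sink; max matching = max flow.
Augmenting path L1→R1 (+1); matched 1.
Augmenting path L3→R3 (+1); matched 2.
Augmenting path L5→R2 (+1); matched 3.
Augmenting path L2→R1→L1→R5 (+1); matched 4.
No augmenting path remains; maximum matching = 4.
König certificate: {L1, L3, L5, R1} is a vertex cover of size 4 (every listed pair touches it), so no matching can be larger.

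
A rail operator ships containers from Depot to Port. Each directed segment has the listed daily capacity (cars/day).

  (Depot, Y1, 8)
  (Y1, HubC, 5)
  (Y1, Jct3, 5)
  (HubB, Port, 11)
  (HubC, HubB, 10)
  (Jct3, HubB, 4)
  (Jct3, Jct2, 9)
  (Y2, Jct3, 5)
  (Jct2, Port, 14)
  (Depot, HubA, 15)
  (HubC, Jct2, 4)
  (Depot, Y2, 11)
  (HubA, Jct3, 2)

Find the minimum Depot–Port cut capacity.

Augment Depot→HubA→Jct3→Jct2→Port: bottleneck 2, flow now 2.
Augment Depot→Y2→Jct3→Jct2→Port: bottleneck 5, flow now 7.
Augment Depot→Y1→HubC→Jct2→Port: bottleneck 4, flow now 11.
Augment Depot→Y1→HubC→HubB→Port: bottleneck 1, flow now 12.
Augment Depot→Y1→Jct3→Jct2→Port: bottleneck 2, flow now 14.
Augment Depot→Y1→Jct3→HubB→Port: bottleneck 1, flow now 15.
No augmenting path remains; maximum flow = 15.
By max-flow min-cut, the minimum cut capacity equals the max flow.
In the residual graph, reachable from Depot: {Depot, HubA, Y2}.
Min-cut edges: Depot→Y1 (8), HubA→Jct3 (2), Y2→Jct3 (5); capacity 8 + 2 + 5 = 15.

15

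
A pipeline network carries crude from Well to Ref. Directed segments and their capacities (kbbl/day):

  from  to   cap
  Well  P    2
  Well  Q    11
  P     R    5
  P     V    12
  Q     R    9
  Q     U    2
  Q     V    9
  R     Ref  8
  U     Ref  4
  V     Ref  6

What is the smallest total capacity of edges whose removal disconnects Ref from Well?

13

Augment Well→P→R→Ref: bottleneck 2, flow now 2.
Augment Well→Q→R→Ref: bottleneck 6, flow now 8.
Augment Well→Q→U→Ref: bottleneck 2, flow now 10.
Augment Well→Q→V→Ref: bottleneck 3, flow now 13.
No augmenting path remains; maximum flow = 13.
By max-flow min-cut, the minimum cut capacity equals the max flow.
In the residual graph, reachable from Well: {Well}.
Min-cut edges: Well→P (2), Well→Q (11); capacity 2 + 11 = 13.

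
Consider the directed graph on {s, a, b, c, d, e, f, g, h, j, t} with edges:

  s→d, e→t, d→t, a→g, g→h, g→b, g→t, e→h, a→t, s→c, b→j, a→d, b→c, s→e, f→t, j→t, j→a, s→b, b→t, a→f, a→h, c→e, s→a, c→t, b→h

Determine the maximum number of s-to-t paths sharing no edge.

Assign every edge capacity 1; by Menger, the answer equals the max flow.
Path s→a→t (+1); total 1.
Path s→b→t (+1); total 2.
Path s→c→t (+1); total 3.
Path s→d→t (+1); total 4.
Path s→e→t (+1); total 5.
No residual s→t path; max flow = 5.
Certifying cut of size 5: {s→a, s→b, s→c, s→d, s→e}.

5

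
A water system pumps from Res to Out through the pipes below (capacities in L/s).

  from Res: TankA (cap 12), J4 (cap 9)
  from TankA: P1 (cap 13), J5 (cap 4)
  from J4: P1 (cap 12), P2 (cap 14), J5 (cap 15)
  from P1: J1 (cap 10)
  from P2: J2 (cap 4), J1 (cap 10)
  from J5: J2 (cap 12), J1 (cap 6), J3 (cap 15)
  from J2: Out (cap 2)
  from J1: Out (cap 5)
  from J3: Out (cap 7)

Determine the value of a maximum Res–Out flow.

Augment Res→TankA→P1→J1→Out: bottleneck 5, flow now 5.
Augment Res→TankA→J5→J2→Out: bottleneck 2, flow now 7.
Augment Res→TankA→J5→J3→Out: bottleneck 2, flow now 9.
Augment Res→J4→J5→J3→Out: bottleneck 5, flow now 14.
No augmenting path remains; maximum flow = 14.
In the residual graph, reachable from Res: {Res, TankA, J4, P1, P2, J5, J2, J1, J3}.
Min-cut edges: J2→Out (2), J1→Out (5), J3→Out (7); capacity 2 + 5 + 7 = 14.
This cut is saturated, so no flow can exceed 14.

14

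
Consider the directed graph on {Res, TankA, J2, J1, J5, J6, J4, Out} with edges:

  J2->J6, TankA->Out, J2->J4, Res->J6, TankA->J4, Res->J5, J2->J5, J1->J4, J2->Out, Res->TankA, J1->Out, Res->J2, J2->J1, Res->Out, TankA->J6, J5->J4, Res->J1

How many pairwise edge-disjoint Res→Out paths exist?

Assign every edge capacity 1; by Menger, the answer equals the max flow.
Path Res→Out (+1); total 1.
Path Res→TankA→Out (+1); total 2.
Path Res→J2→Out (+1); total 3.
Path Res→J1→Out (+1); total 4.
No residual Res→Out path; max flow = 4.
Certifying cut of size 4: {Res→J1, Res→J2, Res→Out, Res→TankA}.

4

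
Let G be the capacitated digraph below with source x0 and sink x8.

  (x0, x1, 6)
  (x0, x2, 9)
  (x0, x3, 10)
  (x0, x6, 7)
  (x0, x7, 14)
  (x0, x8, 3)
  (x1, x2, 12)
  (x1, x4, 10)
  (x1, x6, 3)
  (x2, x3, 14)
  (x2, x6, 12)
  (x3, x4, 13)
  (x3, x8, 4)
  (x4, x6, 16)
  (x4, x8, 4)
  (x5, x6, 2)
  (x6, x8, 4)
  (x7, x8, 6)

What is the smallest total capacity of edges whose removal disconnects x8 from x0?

21

Augment x0→x8: bottleneck 3, flow now 3.
Augment x0→x3→x8: bottleneck 4, flow now 7.
Augment x0→x6→x8: bottleneck 4, flow now 11.
Augment x0→x7→x8: bottleneck 6, flow now 17.
Augment x0→x1→x4→x8: bottleneck 4, flow now 21.
No augmenting path remains; maximum flow = 21.
By max-flow min-cut, the minimum cut capacity equals the max flow.
In the residual graph, reachable from x0: {x0, x1, x2, x3, x4, x6, x7}.
Min-cut edges: x0→x8 (3), x3→x8 (4), x4→x8 (4), x6→x8 (4), x7→x8 (6); capacity 3 + 4 + 4 + 4 + 6 = 21.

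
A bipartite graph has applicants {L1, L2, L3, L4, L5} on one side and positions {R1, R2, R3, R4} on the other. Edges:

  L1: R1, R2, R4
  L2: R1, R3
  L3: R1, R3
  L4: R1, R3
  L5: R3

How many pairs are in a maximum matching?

3

Unit-capacity flow: source→left, listed edges, right→sink; max matching = max flow.
Augmenting path L1→R1 (+1); matched 1.
Augmenting path L2→R3 (+1); matched 2.
Augmenting path L3→R1→L1→R2 (+1); matched 3.
No augmenting path remains; maximum matching = 3.
König certificate: {L1, R1, R3} is a vertex cover of size 3 (every listed pair touches it), so no matching can be larger.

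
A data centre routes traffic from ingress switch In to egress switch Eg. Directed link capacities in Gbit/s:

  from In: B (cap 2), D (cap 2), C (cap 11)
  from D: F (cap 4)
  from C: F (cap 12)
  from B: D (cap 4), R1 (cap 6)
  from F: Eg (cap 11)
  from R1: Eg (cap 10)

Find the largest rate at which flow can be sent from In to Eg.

Augment In→D→F→Eg: bottleneck 2, flow now 2.
Augment In→C→F→Eg: bottleneck 9, flow now 11.
Augment In→B→R1→Eg: bottleneck 2, flow now 13.
No augmenting path remains; maximum flow = 13.
In the residual graph, reachable from In: {In, D, C, F}.
Min-cut edges: In→B (2), F→Eg (11); capacity 2 + 11 = 13.
This cut is saturated, so no flow can exceed 13.

13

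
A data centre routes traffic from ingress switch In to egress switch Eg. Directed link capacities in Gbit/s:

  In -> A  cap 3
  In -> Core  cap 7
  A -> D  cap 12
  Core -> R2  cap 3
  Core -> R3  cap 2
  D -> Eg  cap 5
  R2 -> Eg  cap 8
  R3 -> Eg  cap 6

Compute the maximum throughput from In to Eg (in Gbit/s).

Augment In→A→D→Eg: bottleneck 3, flow now 3.
Augment In→Core→R2→Eg: bottleneck 3, flow now 6.
Augment In→Core→R3→Eg: bottleneck 2, flow now 8.
No augmenting path remains; maximum flow = 8.
In the residual graph, reachable from In: {In, Core}.
Min-cut edges: In→A (3), Core→R2 (3), Core→R3 (2); capacity 3 + 3 + 2 = 8.
This cut is saturated, so no flow can exceed 8.

8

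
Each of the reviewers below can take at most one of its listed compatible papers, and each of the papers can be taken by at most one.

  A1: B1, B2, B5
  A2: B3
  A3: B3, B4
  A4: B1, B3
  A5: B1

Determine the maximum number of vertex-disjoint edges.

Unit-capacity flow: source→left, listed edges, right→sink; max matching = max flow.
Augmenting path A1→B1 (+1); matched 1.
Augmenting path A2→B3 (+1); matched 2.
Augmenting path A3→B4 (+1); matched 3.
Augmenting path A4→B1→A1→B2 (+1); matched 4.
No augmenting path remains; maximum matching = 4.
König certificate: {A1, A3, B1, B3} is a vertex cover of size 4 (every listed pair touches it), so no matching can be larger.

4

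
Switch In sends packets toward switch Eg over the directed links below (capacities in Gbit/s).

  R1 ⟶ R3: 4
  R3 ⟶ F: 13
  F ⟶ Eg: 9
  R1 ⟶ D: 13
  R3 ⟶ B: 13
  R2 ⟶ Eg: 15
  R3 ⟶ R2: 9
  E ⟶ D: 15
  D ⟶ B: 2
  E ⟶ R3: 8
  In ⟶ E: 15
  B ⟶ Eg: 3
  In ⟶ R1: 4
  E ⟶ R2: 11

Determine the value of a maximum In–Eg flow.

19

Augment In→E→R2→Eg: bottleneck 11, flow now 11.
Augment In→R1→D→B→Eg: bottleneck 2, flow now 13.
Augment In→R1→R3→R2→Eg: bottleneck 2, flow now 15.
Augment In→E→R3→R2→Eg: bottleneck 2, flow now 17.
Augment In→E→R3→B→Eg: bottleneck 1, flow now 18.
Augment In→E→R3→F→Eg: bottleneck 1, flow now 19.
No augmenting path remains; maximum flow = 19.
In the residual graph, reachable from In: {In}.
Min-cut edges: In→R1 (4), In→E (15); capacity 4 + 15 = 19.
This cut is saturated, so no flow can exceed 19.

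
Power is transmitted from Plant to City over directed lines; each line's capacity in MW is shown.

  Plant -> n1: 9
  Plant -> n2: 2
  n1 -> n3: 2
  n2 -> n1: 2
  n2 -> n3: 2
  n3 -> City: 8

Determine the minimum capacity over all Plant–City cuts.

4

Augment Plant→n1→n3→City: bottleneck 2, flow now 2.
Augment Plant→n2→n3→City: bottleneck 2, flow now 4.
No augmenting path remains; maximum flow = 4.
By max-flow min-cut, the minimum cut capacity equals the max flow.
In the residual graph, reachable from Plant: {Plant, n1}.
Min-cut edges: Plant→n2 (2), n1→n3 (2); capacity 2 + 2 = 4.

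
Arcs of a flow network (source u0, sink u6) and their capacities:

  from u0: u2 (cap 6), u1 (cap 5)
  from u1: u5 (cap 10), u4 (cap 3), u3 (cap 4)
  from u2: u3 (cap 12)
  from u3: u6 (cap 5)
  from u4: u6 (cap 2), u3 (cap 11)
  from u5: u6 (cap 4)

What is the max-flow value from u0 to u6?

Augment u0→u1→u3→u6: bottleneck 4, flow now 4.
Augment u0→u1→u4→u6: bottleneck 1, flow now 5.
Augment u0→u2→u3→u6: bottleneck 1, flow now 6.
Augment u0→u2→u3→u1→u4→u6: bottleneck 1, flow now 7. (uses reverse residual edge)
Augment u0→u2→u3→u1→u5→u6: bottleneck 3, flow now 10. (uses reverse residual edge)
No augmenting path remains; maximum flow = 10.
In the residual graph, reachable from u0: {u0, u2, u3}.
Min-cut edges: u0→u1 (5), u3→u6 (5); capacity 5 + 5 = 10.
This cut is saturated, so no flow can exceed 10.

10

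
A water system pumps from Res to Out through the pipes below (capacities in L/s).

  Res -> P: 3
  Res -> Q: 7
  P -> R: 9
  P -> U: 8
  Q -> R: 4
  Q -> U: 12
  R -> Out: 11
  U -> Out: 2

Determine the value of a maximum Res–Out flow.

Augment Res→P→R→Out: bottleneck 3, flow now 3.
Augment Res→Q→R→Out: bottleneck 4, flow now 7.
Augment Res→Q→U→Out: bottleneck 2, flow now 9.
No augmenting path remains; maximum flow = 9.
In the residual graph, reachable from Res: {Res, Q, U}.
Min-cut edges: Res→P (3), Q→R (4), U→Out (2); capacity 3 + 4 + 2 = 9.
This cut is saturated, so no flow can exceed 9.

9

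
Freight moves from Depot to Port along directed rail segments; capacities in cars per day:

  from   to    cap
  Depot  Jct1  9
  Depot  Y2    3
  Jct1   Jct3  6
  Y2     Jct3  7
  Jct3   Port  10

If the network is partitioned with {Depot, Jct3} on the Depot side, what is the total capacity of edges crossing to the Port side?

22

Edges leaving {Depot, Jct3}: Depot→Jct1 (9), Depot→Y2 (3), Jct3→Port (10).
Cut capacity = 9 + 3 + 10 = 22.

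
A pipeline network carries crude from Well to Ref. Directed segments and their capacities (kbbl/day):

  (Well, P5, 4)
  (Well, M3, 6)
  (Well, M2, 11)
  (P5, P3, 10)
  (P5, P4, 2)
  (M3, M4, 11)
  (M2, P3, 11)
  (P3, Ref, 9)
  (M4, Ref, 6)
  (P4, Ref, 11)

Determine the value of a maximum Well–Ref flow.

17

Augment Well→P5→P3→Ref: bottleneck 4, flow now 4.
Augment Well→M3→M4→Ref: bottleneck 6, flow now 10.
Augment Well→M2→P3→Ref: bottleneck 5, flow now 15.
Augment Well→M2→P3→P5→P4→Ref: bottleneck 2, flow now 17. (uses reverse residual edge)
No augmenting path remains; maximum flow = 17.
In the residual graph, reachable from Well: {Well, P5, M2, P3}.
Min-cut edges: Well→M3 (6), P5→P4 (2), P3→Ref (9); capacity 6 + 2 + 9 = 17.
This cut is saturated, so no flow can exceed 17.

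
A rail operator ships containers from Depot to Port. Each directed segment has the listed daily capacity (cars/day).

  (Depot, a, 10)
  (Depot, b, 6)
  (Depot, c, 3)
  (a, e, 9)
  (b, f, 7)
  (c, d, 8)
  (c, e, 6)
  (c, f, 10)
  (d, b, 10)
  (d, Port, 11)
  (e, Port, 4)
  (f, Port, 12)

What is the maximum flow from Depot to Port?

13

Augment Depot→a→e→Port: bottleneck 4, flow now 4.
Augment Depot→b→f→Port: bottleneck 6, flow now 10.
Augment Depot→c→d→Port: bottleneck 3, flow now 13.
No augmenting path remains; maximum flow = 13.
In the residual graph, reachable from Depot: {Depot, a, e}.
Min-cut edges: Depot→b (6), Depot→c (3), e→Port (4); capacity 6 + 3 + 4 = 13.
This cut is saturated, so no flow can exceed 13.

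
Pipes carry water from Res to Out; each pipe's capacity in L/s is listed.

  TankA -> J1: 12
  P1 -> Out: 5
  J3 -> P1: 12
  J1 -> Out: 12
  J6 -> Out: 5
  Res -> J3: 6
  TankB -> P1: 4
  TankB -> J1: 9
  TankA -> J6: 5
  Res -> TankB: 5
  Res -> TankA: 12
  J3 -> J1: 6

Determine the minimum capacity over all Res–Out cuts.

Augment Res→J3→J1→Out: bottleneck 6, flow now 6.
Augment Res→TankB→J1→Out: bottleneck 5, flow now 11.
Augment Res→TankA→J6→Out: bottleneck 5, flow now 16.
Augment Res→TankA→J1→Out: bottleneck 1, flow now 17.
Augment Res→TankA→J1→J3→P1→Out: bottleneck 5, flow now 22. (uses reverse residual edge)
No augmenting path remains; maximum flow = 22.
By max-flow min-cut, the minimum cut capacity equals the max flow.
In the residual graph, reachable from Res: {Res, J3, TankB, TankA, J1, P1}.
Min-cut edges: TankA→J6 (5), J1→Out (12), P1→Out (5); capacity 5 + 12 + 5 = 22.

22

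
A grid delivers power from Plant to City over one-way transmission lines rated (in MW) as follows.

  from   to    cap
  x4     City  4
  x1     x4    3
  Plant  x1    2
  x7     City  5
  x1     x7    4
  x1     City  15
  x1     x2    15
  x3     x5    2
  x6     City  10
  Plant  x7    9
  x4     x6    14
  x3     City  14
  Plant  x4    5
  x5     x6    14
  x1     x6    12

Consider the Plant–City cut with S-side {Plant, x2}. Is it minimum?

Given cut capacity: 2 + 5 + 9 = 16.
Augment Plant→x1→City: bottleneck 2, flow now 2.
Augment Plant→x4→City: bottleneck 4, flow now 6.
Augment Plant→x7→City: bottleneck 5, flow now 11.
Augment Plant→x4→x6→City: bottleneck 1, flow now 12.
No augmenting path remains; maximum flow = 12.
In the residual graph, reachable from Plant: {Plant, x7}.
Min-cut edges: Plant→x1 (2), Plant→x4 (5), x7→City (5); capacity 2 + 5 + 5 = 12.
Cut capacity 16 exceeds the max flow 12, so it is not minimum.

No — its capacity is 16, but the minimum cut has capacity 12.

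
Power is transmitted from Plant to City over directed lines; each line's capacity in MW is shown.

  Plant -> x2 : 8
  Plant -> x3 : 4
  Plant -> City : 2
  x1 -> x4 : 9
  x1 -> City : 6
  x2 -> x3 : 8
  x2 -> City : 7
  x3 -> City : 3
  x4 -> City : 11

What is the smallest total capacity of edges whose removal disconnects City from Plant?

Augment Plant→City: bottleneck 2, flow now 2.
Augment Plant→x2→City: bottleneck 7, flow now 9.
Augment Plant→x3→City: bottleneck 3, flow now 12.
No augmenting path remains; maximum flow = 12.
By max-flow min-cut, the minimum cut capacity equals the max flow.
In the residual graph, reachable from Plant: {Plant, x2, x3}.
Min-cut edges: Plant→City (2), x2→City (7), x3→City (3); capacity 2 + 7 + 3 = 12.

12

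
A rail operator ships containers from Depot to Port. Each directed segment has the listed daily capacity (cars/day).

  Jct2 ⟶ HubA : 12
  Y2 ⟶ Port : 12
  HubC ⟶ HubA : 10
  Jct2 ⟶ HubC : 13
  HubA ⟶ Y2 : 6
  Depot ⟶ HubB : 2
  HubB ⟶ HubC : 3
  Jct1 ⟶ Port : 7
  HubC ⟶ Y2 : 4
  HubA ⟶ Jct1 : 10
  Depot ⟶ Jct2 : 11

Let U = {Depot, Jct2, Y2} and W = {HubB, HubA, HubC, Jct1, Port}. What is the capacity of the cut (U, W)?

39

Edges leaving {Depot, Jct2, Y2}: Depot→HubB (2), Jct2→HubA (12), Jct2→HubC (13), Y2→Port (12).
Cut capacity = 2 + 12 + 13 + 12 = 39.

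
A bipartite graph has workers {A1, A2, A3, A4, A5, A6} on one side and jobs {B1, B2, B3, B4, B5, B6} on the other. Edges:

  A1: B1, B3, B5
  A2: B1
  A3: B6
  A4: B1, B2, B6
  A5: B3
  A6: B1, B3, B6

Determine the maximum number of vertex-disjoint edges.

Unit-capacity flow: source→left, listed edges, right→sink; max matching = max flow.
Augmenting path A1→B1 (+1); matched 1.
Augmenting path A3→B6 (+1); matched 2.
Augmenting path A4→B2 (+1); matched 3.
Augmenting path A5→B3 (+1); matched 4.
Augmenting path A2→B1→A1→B5 (+1); matched 5.
No augmenting path remains; maximum matching = 5.
König certificate: {A1, A4, B1, B3, B6} is a vertex cover of size 5 (every listed pair touches it), so no matching can be larger.

5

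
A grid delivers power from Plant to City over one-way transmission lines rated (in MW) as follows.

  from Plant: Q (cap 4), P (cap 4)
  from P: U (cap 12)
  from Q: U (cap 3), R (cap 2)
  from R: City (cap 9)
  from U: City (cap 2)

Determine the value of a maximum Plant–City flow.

4

Augment Plant→P→U→City: bottleneck 2, flow now 2.
Augment Plant→Q→R→City: bottleneck 2, flow now 4.
No augmenting path remains; maximum flow = 4.
In the residual graph, reachable from Plant: {Plant, P, Q, U}.
Min-cut edges: Q→R (2), U→City (2); capacity 2 + 2 = 4.
This cut is saturated, so no flow can exceed 4.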